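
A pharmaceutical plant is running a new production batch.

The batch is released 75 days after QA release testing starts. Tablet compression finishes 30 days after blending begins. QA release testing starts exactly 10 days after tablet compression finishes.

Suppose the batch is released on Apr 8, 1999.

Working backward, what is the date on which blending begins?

The batch is released: Apr 8, 1999.
QA release testing starts: Apr 8, 1999 − 75 days = Jan 23, 1999.
Tablet compression finishes: Jan 23, 1999 − 10 days = Jan 13, 1999.
Blending begins: Jan 13, 1999 − 30 days = Dec 14, 1998.

Dec 14, 1998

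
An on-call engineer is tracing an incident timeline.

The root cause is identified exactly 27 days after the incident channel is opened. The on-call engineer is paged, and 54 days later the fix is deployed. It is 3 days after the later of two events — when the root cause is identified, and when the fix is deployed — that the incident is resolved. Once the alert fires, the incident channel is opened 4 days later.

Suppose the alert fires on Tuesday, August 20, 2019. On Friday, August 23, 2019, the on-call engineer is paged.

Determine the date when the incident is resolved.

The alert fires: Aug 20, 2019.
The incident channel is opened: Aug 20, 2019 + 4 days = Aug 24, 2019.
The root cause is identified: Aug 24, 2019 + 27 days = Sep 20, 2019.
The on-call engineer is paged: Aug 23, 2019.
The fix is deployed: Aug 23, 2019 + 54 days = Oct 16, 2019.
Both prerequisites met — the root cause is identified (Sep 20, 2019), the fix is deployed (Oct 16, 2019); the later is Oct 16, 2019.
The incident is resolved: Oct 16, 2019 + 3 days = Oct 19, 2019.

Saturday, October 19, 2019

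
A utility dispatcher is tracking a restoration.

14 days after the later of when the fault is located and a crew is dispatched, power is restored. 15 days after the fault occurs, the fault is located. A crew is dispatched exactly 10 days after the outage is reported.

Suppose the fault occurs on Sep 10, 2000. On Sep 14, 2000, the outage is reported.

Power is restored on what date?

The fault occurs: Sep 10, 2000.
The fault is located: Sep 10, 2000 + 15 days = Sep 25, 2000.
The outage is reported: Sep 14, 2000.
A crew is dispatched: Sep 14, 2000 + 10 days = Sep 24, 2000.
Both prerequisites met — the fault is located (Sep 25, 2000), a crew is dispatched (Sep 24, 2000); the later is Sep 25, 2000.
Power is restored: Sep 25, 2000 + 14 days = Oct 9, 2000.

Oct 9, 2000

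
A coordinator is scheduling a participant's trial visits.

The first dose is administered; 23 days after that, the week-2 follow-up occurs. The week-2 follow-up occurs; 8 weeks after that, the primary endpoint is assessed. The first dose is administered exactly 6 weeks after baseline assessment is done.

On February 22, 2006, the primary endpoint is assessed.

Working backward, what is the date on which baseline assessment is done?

The primary endpoint is assessed: Feb 22, 2006.
The week-2 follow-up occurs: Feb 22, 2006 − 8 weeks = Dec 28, 2005.
The first dose is administered: Dec 28, 2005 − 23 days = Dec 5, 2005.
Baseline assessment is done: Dec 5, 2005 − 6 weeks = Oct 24, 2005.

October 24, 2005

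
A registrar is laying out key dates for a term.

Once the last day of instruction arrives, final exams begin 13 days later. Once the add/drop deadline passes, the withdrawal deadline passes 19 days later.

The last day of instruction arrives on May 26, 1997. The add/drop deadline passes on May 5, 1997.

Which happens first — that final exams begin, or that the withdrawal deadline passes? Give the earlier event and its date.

The last day of instruction arrives: May 26, 1997.
Final exams begin: May 26, 1997 + 13 days = Jun 8, 1997.
The add/drop deadline passes: May 5, 1997.
The withdrawal deadline passes: May 5, 1997 + 19 days = May 24, 1997.
Comparing: final exams begin on Jun 8, 1997 vs the withdrawal deadline passes on May 24, 1997. Earlier: the withdrawal deadline passes.

The withdrawal deadline passes — May 24, 1997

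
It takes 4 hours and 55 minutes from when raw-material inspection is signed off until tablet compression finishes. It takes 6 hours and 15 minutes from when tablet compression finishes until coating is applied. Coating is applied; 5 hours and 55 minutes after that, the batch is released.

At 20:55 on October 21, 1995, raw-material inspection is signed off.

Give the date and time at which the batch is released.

14:00 on October 22, 1995

Raw-material inspection is signed off: 20:55 Oct 21, 1995.
Tablet compression finishes: 20:55 Oct 21, 1995 + 4h55m = 01:50 Oct 22, 1995.
Coating is applied: 01:50 Oct 22, 1995 + 6h15m = 08:05 Oct 22, 1995.
The batch is released: 08:05 Oct 22, 1995 + 5h55m = 14:00 Oct 22, 1995.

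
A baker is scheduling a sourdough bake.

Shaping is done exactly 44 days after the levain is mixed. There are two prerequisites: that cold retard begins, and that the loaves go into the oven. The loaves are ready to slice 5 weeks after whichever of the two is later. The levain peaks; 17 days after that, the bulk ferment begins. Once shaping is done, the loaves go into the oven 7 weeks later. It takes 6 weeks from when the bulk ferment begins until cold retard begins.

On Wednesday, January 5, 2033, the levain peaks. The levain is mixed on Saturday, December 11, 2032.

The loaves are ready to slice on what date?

Monday, April 18, 2033

The levain peaks: Jan 5, 2033.
The bulk ferment begins: Jan 5, 2033 + 17 days = Jan 22, 2033.
Cold retard begins: Jan 22, 2033 + 6 weeks = Mar 5, 2033.
The levain is mixed: Dec 11, 2032.
Shaping is done: Dec 11, 2032 + 44 days = Jan 24, 2033.
The loaves go into the oven: Jan 24, 2033 + 7 weeks = Mar 14, 2033.
Both prerequisites met — cold retard begins (Mar 5, 2033), the loaves go into the oven (Mar 14, 2033); the later is Mar 14, 2033.
The loaves are ready to slice: Mar 14, 2033 + 5 weeks = Apr 18, 2033.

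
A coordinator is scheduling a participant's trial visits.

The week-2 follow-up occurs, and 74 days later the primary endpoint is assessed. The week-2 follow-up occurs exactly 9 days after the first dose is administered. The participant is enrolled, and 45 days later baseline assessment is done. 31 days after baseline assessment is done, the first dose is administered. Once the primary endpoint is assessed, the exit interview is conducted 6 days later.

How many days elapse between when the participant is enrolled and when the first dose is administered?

Causal path: the participant is enrolled → baseline assessment is done → the first dose is administered.
Total delay along the path: 45 + 31 = 76 days.

76 days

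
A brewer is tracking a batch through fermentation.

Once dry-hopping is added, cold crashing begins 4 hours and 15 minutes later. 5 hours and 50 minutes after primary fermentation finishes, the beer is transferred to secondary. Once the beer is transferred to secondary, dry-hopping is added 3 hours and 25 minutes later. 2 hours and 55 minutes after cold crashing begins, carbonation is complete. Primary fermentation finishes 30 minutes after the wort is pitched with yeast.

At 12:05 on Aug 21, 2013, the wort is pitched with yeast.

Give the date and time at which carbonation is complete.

The wort is pitched with yeast: 12:05 Aug 21, 2013.
Primary fermentation finishes: 12:05 Aug 21, 2013 + 30m = 12:35 Aug 21, 2013.
The beer is transferred to secondary: 12:35 Aug 21, 2013 + 5h50m = 18:25 Aug 21, 2013.
Dry-hopping is added: 18:25 Aug 21, 2013 + 3h25m = 21:50 Aug 21, 2013.
Cold crashing begins: 21:50 Aug 21, 2013 + 4h15m = 02:05 Aug 22, 2013.
Carbonation is complete: 02:05 Aug 22, 2013 + 2h55m = 05:00 Aug 22, 2013.

05:00 on Aug 22, 2013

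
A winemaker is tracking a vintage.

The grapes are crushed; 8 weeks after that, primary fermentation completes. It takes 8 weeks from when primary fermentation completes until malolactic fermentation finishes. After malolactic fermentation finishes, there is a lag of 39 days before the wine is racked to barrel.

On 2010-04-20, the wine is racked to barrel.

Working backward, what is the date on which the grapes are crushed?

2009-11-20

The wine is racked to barrel: Apr 20, 2010.
Malolactic fermentation finishes: Apr 20, 2010 − 39 days = Mar 12, 2010.
Primary fermentation completes: Mar 12, 2010 − 8 weeks = Jan 15, 2010.
The grapes are crushed: Jan 15, 2010 − 8 weeks = Nov 20, 2009.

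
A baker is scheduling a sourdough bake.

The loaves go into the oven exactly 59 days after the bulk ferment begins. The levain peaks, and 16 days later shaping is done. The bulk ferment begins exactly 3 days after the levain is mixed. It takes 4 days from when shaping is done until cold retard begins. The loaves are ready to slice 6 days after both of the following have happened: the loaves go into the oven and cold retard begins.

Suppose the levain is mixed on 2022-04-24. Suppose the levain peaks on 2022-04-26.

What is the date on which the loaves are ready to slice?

The levain is mixed: Apr 24, 2022.
The bulk ferment begins: Apr 24, 2022 + 3 days = Apr 27, 2022.
The loaves go into the oven: Apr 27, 2022 + 59 days = Jun 25, 2022.
The levain peaks: Apr 26, 2022.
Shaping is done: Apr 26, 2022 + 16 days = May 12, 2022.
Cold retard begins: May 12, 2022 + 4 days = May 16, 2022.
Both prerequisites met — the loaves go into the oven (Jun 25, 2022), cold retard begins (May 16, 2022); the later is Jun 25, 2022.
The loaves are ready to slice: Jun 25, 2022 + 6 days = Jul 1, 2022.

2022-07-01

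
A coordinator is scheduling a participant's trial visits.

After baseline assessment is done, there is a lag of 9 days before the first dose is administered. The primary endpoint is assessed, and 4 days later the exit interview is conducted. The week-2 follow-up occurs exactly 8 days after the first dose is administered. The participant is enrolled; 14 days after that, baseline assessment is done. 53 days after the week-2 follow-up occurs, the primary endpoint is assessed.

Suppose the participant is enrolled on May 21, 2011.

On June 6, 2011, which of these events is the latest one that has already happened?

Baseline assessment is done

The participant is enrolled: May 21, 2011.
Baseline assessment is done: May 21, 2011 + 14 days = Jun 4, 2011.
The first dose is administered: Jun 4, 2011 + 9 days = Jun 13, 2011.
The week-2 follow-up occurs: Jun 13, 2011 + 8 days = Jun 21, 2011.
The primary endpoint is assessed: Jun 21, 2011 + 53 days = Aug 13, 2011.
The exit interview is conducted: Aug 13, 2011 + 4 days = Aug 17, 2011.
Jun 6, 2011 falls between when baseline assessment is done (Jun 4, 2011) and when the first dose is administered (Jun 13, 2011).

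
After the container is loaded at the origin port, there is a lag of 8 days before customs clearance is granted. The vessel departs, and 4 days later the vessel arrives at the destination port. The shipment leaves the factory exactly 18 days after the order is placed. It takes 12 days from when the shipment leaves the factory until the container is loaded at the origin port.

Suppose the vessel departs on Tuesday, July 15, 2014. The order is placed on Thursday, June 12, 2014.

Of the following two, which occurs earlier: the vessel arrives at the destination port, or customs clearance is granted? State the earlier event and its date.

The vessel arrives at the destination port — Saturday, July 19, 2014

The vessel departs: Jul 15, 2014.
The vessel arrives at the destination port: Jul 15, 2014 + 4 days = Jul 19, 2014.
The order is placed: Jun 12, 2014.
The shipment leaves the factory: Jun 12, 2014 + 18 days = Jun 30, 2014.
The container is loaded at the origin port: Jun 30, 2014 + 12 days = Jul 12, 2014.
Customs clearance is granted: Jul 12, 2014 + 8 days = Jul 20, 2014.
Comparing: the vessel arrives at the destination port on Jul 19, 2014 vs customs clearance is granted on Jul 20, 2014. Earlier: the vessel arrives at the destination port.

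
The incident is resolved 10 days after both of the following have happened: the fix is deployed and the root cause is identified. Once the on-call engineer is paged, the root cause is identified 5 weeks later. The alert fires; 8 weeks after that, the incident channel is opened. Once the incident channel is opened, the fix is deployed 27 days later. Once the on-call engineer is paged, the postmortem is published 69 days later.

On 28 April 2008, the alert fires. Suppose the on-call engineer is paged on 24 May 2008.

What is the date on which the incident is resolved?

30 July 2008

The alert fires: Apr 28, 2008.
The incident channel is opened: Apr 28, 2008 + 8 weeks = Jun 23, 2008.
The fix is deployed: Jun 23, 2008 + 27 days = Jul 20, 2008.
The on-call engineer is paged: May 24, 2008.
The root cause is identified: May 24, 2008 + 5 weeks = Jun 28, 2008.
Both prerequisites met — the fix is deployed (Jul 20, 2008), the root cause is identified (Jun 28, 2008); the later is Jul 20, 2008.
The incident is resolved: Jul 20, 2008 + 10 days = Jul 30, 2008.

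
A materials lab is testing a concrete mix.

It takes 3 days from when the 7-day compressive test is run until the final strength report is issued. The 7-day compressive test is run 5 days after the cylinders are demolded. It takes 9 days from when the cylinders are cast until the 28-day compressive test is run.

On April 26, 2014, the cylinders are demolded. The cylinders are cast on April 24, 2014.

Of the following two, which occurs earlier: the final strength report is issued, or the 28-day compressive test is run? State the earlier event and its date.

The cylinders are demolded: Apr 26, 2014.
The 7-day compressive test is run: Apr 26, 2014 + 5 days = May 1, 2014.
The final strength report is issued: May 1, 2014 + 3 days = May 4, 2014.
The cylinders are cast: Apr 24, 2014.
The 28-day compressive test is run: Apr 24, 2014 + 9 days = May 3, 2014.
Comparing: the final strength report is issued on May 4, 2014 vs the 28-day compressive test is run on May 3, 2014. Earlier: the 28-day compressive test is run.

The 28-day compressive test is run — May 3, 2014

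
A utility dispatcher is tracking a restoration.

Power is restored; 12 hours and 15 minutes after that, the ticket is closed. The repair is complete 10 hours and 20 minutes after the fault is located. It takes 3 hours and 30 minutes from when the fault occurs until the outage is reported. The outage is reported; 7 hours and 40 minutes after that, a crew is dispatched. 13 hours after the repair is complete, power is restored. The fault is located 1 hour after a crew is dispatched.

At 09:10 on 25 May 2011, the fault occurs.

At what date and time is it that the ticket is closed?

08:55 on 27 May 2011

The fault occurs: 09:10 May 25, 2011.
The outage is reported: 09:10 May 25, 2011 + 3h30m = 12:40 May 25, 2011.
A crew is dispatched: 12:40 May 25, 2011 + 7h40m = 20:20 May 25, 2011.
The fault is located: 20:20 May 25, 2011 + 1h = 21:20 May 25, 2011.
The repair is complete: 21:20 May 25, 2011 + 10h20m = 07:40 May 26, 2011.
Power is restored: 07:40 May 26, 2011 + 13h = 20:40 May 26, 2011.
The ticket is closed: 20:40 May 26, 2011 + 12h15m = 08:55 May 27, 2011.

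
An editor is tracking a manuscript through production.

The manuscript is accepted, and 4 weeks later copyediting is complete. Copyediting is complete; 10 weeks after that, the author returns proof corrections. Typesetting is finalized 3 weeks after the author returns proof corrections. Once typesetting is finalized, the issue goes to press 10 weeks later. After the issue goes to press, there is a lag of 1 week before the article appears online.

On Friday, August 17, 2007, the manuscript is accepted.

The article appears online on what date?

Friday, February 29, 2008

The manuscript is accepted: Aug 17, 2007.
Copyediting is complete: Aug 17, 2007 + 4 weeks = Sep 14, 2007.
The author returns proof corrections: Sep 14, 2007 + 10 weeks = Nov 23, 2007.
Typesetting is finalized: Nov 23, 2007 + 3 weeks = Dec 14, 2007.
The issue goes to press: Dec 14, 2007 + 10 weeks = Feb 22, 2008.
The article appears online: Feb 22, 2008 + 1 week = Feb 29, 2008.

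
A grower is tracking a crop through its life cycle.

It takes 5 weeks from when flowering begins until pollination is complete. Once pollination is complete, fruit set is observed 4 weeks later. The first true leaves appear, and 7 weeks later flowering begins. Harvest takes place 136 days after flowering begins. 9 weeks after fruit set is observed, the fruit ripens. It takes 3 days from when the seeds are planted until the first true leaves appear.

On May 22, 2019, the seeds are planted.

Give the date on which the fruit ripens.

November 16, 2019

The seeds are planted: May 22, 2019.
The first true leaves appear: May 22, 2019 + 3 days = May 25, 2019.
Flowering begins: May 25, 2019 + 7 weeks = Jul 13, 2019.
Pollination is complete: Jul 13, 2019 + 5 weeks = Aug 17, 2019.
Fruit set is observed: Aug 17, 2019 + 4 weeks = Sep 14, 2019.
The fruit ripens: Sep 14, 2019 + 9 weeks = Nov 16, 2019.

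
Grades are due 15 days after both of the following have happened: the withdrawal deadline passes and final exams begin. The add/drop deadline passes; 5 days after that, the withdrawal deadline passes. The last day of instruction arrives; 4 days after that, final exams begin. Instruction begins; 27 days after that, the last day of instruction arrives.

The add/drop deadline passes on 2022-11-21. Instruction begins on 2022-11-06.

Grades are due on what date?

The add/drop deadline passes: Nov 21, 2022.
The withdrawal deadline passes: Nov 21, 2022 + 5 days = Nov 26, 2022.
Instruction begins: Nov 6, 2022.
The last day of instruction arrives: Nov 6, 2022 + 27 days = Dec 3, 2022.
Final exams begin: Dec 3, 2022 + 4 days = Dec 7, 2022.
Both prerequisites met — the withdrawal deadline passes (Nov 26, 2022), final exams begin (Dec 7, 2022); the later is Dec 7, 2022.
Grades are due: Dec 7, 2022 + 15 days = Dec 22, 2022.

2022-12-22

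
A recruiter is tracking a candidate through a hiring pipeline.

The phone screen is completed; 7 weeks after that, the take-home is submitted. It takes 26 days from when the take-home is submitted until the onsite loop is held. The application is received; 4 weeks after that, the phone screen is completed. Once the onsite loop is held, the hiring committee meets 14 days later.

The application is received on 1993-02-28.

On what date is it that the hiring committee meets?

The application is received: Feb 28, 1993.
The phone screen is completed: Feb 28, 1993 + 4 weeks = Mar 28, 1993.
The take-home is submitted: Mar 28, 1993 + 7 weeks = May 16, 1993.
The onsite loop is held: May 16, 1993 + 26 days = Jun 11, 1993.
The hiring committee meets: Jun 11, 1993 + 14 days = Jun 25, 1993.

1993-06-25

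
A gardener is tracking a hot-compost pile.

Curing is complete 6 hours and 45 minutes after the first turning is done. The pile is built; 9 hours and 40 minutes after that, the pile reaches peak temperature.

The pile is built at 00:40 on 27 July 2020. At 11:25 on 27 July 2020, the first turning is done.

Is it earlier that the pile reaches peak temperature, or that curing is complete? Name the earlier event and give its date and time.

The pile is built: 00:40 Jul 27, 2020.
The pile reaches peak temperature: 00:40 Jul 27, 2020 + 9h40m = 10:20 Jul 27, 2020.
The first turning is done: 11:25 Jul 27, 2020.
Curing is complete: 11:25 Jul 27, 2020 + 6h45m = 18:10 Jul 27, 2020.
Comparing: the pile reaches peak temperature at 10:20 Jul 27, 2020 vs curing is complete at 18:10 Jul 27, 2020. Earlier: the pile reaches peak temperature.

The pile reaches peak temperature — 10:20 on 27 July 2020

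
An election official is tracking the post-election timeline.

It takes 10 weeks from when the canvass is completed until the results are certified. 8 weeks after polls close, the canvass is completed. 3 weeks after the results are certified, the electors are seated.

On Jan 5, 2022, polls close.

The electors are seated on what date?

Polls close: Jan 5, 2022.
The canvass is completed: Jan 5, 2022 + 8 weeks = Mar 2, 2022.
The results are certified: Mar 2, 2022 + 10 weeks = May 11, 2022.
The electors are seated: May 11, 2022 + 3 weeks = Jun 1, 2022.

Jun 1, 2022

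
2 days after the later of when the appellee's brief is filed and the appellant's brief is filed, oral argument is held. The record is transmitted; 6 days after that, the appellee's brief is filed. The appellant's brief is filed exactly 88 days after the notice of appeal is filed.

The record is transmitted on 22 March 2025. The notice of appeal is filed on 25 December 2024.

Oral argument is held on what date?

The record is transmitted: Mar 22, 2025.
The appellee's brief is filed: Mar 22, 2025 + 6 days = Mar 28, 2025.
The notice of appeal is filed: Dec 25, 2024.
The appellant's brief is filed: Dec 25, 2024 + 88 days = Mar 23, 2025.
Both prerequisites met — the appellee's brief is filed (Mar 28, 2025), the appellant's brief is filed (Mar 23, 2025); the later is Mar 28, 2025.
Oral argument is held: Mar 28, 2025 + 2 days = Mar 30, 2025.

30 March 2025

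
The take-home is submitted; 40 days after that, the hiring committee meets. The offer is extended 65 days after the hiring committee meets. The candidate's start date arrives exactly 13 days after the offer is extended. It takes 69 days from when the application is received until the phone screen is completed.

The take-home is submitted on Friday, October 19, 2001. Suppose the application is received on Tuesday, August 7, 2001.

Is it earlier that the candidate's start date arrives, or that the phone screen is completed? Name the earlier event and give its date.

The take-home is submitted: Oct 19, 2001.
The hiring committee meets: Oct 19, 2001 + 40 days = Nov 28, 2001.
The offer is extended: Nov 28, 2001 + 65 days = Feb 1, 2002.
The candidate's start date arrives: Feb 1, 2002 + 13 days = Feb 14, 2002.
The application is received: Aug 7, 2001.
The phone screen is completed: Aug 7, 2001 + 69 days = Oct 15, 2001.
Comparing: the candidate's start date arrives on Feb 14, 2002 vs the phone screen is completed on Oct 15, 2001. Earlier: the phone screen is completed.

The phone screen is completed — Monday, October 15, 2001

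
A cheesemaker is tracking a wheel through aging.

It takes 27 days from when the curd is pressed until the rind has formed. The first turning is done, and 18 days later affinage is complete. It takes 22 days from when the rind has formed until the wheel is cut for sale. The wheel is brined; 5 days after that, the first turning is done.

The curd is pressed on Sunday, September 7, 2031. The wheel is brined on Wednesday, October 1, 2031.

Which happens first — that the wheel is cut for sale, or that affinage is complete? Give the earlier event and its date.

Affinage is complete — Friday, October 24, 2031

The curd is pressed: Sep 7, 2031.
The rind has formed: Sep 7, 2031 + 27 days = Oct 4, 2031.
The wheel is cut for sale: Oct 4, 2031 + 22 days = Oct 26, 2031.
The wheel is brined: Oct 1, 2031.
The first turning is done: Oct 1, 2031 + 5 days = Oct 6, 2031.
Affinage is complete: Oct 6, 2031 + 18 days = Oct 24, 2031.
Comparing: the wheel is cut for sale on Oct 26, 2031 vs affinage is complete on Oct 24, 2031. Earlier: affinage is complete.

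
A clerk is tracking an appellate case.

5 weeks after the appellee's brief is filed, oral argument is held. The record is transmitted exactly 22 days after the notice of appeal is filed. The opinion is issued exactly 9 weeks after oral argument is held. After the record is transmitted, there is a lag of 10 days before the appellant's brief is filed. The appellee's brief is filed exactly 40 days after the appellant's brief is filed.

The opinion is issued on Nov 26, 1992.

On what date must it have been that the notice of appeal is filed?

The opinion is issued: Nov 26, 1992.
Oral argument is held: Nov 26, 1992 − 9 weeks = Sep 24, 1992.
The appellee's brief is filed: Sep 24, 1992 − 5 weeks = Aug 20, 1992.
The appellant's brief is filed: Aug 20, 1992 − 40 days = Jul 11, 1992.
The record is transmitted: Jul 11, 1992 − 10 days = Jul 1, 1992.
The notice of appeal is filed: Jul 1, 1992 − 22 days = Jun 9, 1992.

Jun 9, 1992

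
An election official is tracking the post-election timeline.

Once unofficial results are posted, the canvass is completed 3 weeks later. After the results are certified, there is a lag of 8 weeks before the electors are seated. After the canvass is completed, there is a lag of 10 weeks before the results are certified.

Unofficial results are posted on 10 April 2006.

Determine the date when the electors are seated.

Unofficial results are posted: Apr 10, 2006.
The canvass is completed: Apr 10, 2006 + 3 weeks = May 1, 2006.
The results are certified: May 1, 2006 + 10 weeks = Jul 10, 2006.
The electors are seated: Jul 10, 2006 + 8 weeks = Sep 4, 2006.

4 September 2006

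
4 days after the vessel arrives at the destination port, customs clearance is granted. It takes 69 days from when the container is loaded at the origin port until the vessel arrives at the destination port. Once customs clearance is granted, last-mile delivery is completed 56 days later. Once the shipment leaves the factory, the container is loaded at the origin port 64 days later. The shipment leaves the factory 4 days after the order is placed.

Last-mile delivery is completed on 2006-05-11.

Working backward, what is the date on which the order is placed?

Last-mile delivery is completed: May 11, 2006.
Customs clearance is granted: May 11, 2006 − 56 days = Mar 16, 2006.
The vessel arrives at the destination port: Mar 16, 2006 − 4 days = Mar 12, 2006.
The container is loaded at the origin port: Mar 12, 2006 − 69 days = Jan 2, 2006.
The shipment leaves the factory: Jan 2, 2006 − 64 days = Oct 30, 2005.
The order is placed: Oct 30, 2005 − 4 days = Oct 26, 2005.

2005-10-26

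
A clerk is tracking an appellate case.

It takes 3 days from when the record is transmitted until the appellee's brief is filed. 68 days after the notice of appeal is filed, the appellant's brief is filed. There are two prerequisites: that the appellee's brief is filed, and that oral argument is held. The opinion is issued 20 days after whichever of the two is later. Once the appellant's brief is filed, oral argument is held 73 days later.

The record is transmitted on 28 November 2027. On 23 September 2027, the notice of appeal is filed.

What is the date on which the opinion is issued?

The record is transmitted: Nov 28, 2027.
The appellee's brief is filed: Nov 28, 2027 + 3 days = Dec 1, 2027.
The notice of appeal is filed: Sep 23, 2027.
The appellant's brief is filed: Sep 23, 2027 + 68 days = Nov 30, 2027.
Oral argument is held: Nov 30, 2027 + 73 days = Feb 11, 2028.
Both prerequisites met — the appellee's brief is filed (Dec 1, 2027), oral argument is held (Feb 11, 2028); the later is Feb 11, 2028.
The opinion is issued: Feb 11, 2028 + 20 days = Mar 2, 2028.

2 March 2028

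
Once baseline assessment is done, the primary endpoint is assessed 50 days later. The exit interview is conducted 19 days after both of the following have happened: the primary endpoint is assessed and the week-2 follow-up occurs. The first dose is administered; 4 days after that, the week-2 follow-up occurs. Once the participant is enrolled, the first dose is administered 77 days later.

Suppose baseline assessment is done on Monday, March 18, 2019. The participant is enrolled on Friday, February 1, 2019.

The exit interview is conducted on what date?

Sunday, May 26, 2019

Baseline assessment is done: Mar 18, 2019.
The primary endpoint is assessed: Mar 18, 2019 + 50 days = May 7, 2019.
The participant is enrolled: Feb 1, 2019.
The first dose is administered: Feb 1, 2019 + 77 days = Apr 19, 2019.
The week-2 follow-up occurs: Apr 19, 2019 + 4 days = Apr 23, 2019.
Both prerequisites met — the primary endpoint is assessed (May 7, 2019), the week-2 follow-up occurs (Apr 23, 2019); the later is May 7, 2019.
The exit interview is conducted: May 7, 2019 + 19 days = May 26, 2019.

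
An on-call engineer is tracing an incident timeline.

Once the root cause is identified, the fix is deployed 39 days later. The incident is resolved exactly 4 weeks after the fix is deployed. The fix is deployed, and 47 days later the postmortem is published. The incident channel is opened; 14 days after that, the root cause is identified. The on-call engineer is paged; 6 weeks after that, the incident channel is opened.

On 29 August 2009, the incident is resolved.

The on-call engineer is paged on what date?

The incident is resolved: Aug 29, 2009.
The fix is deployed: Aug 29, 2009 − 4 weeks = Aug 1, 2009.
The root cause is identified: Aug 1, 2009 − 39 days = Jun 23, 2009.
The incident channel is opened: Jun 23, 2009 − 14 days = Jun 9, 2009.
The on-call engineer is paged: Jun 9, 2009 − 6 weeks = Apr 28, 2009.

28 April 2009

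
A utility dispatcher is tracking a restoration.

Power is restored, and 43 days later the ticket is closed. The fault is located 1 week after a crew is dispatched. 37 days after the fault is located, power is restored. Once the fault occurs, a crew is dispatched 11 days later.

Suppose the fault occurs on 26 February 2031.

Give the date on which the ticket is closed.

The fault occurs: Feb 26, 2031.
A crew is dispatched: Feb 26, 2031 + 11 days = Mar 9, 2031.
The fault is located: Mar 9, 2031 + 1 week = Mar 16, 2031.
Power is restored: Mar 16, 2031 + 37 days = Apr 22, 2031.
The ticket is closed: Apr 22, 2031 + 43 days = Jun 4, 2031.

4 June 2031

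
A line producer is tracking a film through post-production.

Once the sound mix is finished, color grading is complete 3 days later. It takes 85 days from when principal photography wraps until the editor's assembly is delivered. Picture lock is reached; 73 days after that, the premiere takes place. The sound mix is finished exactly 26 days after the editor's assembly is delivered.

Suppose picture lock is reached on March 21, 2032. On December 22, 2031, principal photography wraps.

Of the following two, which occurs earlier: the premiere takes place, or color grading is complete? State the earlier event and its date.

Color grading is complete — April 14, 2032

Picture lock is reached: Mar 21, 2032.
The premiere takes place: Mar 21, 2032 + 73 days = Jun 2, 2032.
Principal photography wraps: Dec 22, 2031.
The editor's assembly is delivered: Dec 22, 2031 + 85 days = Mar 16, 2032.
The sound mix is finished: Mar 16, 2032 + 26 days = Apr 11, 2032.
Color grading is complete: Apr 11, 2032 + 3 days = Apr 14, 2032.
Comparing: the premiere takes place on Jun 2, 2032 vs color grading is complete on Apr 14, 2032. Earlier: color grading is complete.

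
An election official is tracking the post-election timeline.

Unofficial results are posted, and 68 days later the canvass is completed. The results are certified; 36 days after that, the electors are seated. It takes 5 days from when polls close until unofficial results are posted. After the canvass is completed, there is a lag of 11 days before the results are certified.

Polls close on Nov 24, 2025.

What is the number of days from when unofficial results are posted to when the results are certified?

79 days

Causal path: unofficial results are posted → the canvass is completed → the results are certified.
Total delay along the path: 68 + 11 = 79 days.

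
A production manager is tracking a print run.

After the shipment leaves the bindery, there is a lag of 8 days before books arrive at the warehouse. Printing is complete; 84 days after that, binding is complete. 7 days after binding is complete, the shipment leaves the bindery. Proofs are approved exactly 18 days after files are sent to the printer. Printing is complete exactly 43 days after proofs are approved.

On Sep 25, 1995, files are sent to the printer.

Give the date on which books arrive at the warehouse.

Files are sent to the printer: Sep 25, 1995.
Proofs are approved: Sep 25, 1995 + 18 days = Oct 13, 1995.
Printing is complete: Oct 13, 1995 + 43 days = Nov 25, 1995.
Binding is complete: Nov 25, 1995 + 84 days = Feb 17, 1996.
The shipment leaves the bindery: Feb 17, 1996 + 7 days = Feb 24, 1996.
Books arrive at the warehouse: Feb 24, 1996 + 8 days = Mar 3, 1996.

Mar 3, 1996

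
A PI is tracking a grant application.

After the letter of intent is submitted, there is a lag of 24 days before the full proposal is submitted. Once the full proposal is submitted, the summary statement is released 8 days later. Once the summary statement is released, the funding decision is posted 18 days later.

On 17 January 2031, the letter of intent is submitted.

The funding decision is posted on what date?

The letter of intent is submitted: Jan 17, 2031.
The full proposal is submitted: Jan 17, 2031 + 24 days = Feb 10, 2031.
The summary statement is released: Feb 10, 2031 + 8 days = Feb 18, 2031.
The funding decision is posted: Feb 18, 2031 + 18 days = Mar 8, 2031.

8 March 2031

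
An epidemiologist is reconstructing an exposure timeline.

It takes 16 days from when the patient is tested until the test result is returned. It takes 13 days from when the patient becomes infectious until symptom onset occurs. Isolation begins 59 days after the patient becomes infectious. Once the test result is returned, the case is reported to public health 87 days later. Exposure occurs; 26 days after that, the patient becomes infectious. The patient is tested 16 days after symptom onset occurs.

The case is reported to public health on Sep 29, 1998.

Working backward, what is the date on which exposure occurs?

The case is reported to public health: Sep 29, 1998.
The test result is returned: Sep 29, 1998 − 87 days = Jul 4, 1998.
The patient is tested: Jul 4, 1998 − 16 days = Jun 18, 1998.
Symptom onset occurs: Jun 18, 1998 − 16 days = Jun 2, 1998.
The patient becomes infectious: Jun 2, 1998 − 13 days = May 20, 1998.
Exposure occurs: May 20, 1998 − 26 days = Apr 24, 1998.

Apr 24, 1998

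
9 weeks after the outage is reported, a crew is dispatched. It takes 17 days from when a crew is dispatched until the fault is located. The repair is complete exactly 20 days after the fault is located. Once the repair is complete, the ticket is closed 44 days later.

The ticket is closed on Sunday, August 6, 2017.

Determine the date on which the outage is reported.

The ticket is closed: Aug 6, 2017.
The repair is complete: Aug 6, 2017 − 44 days = Jun 23, 2017.
The fault is located: Jun 23, 2017 − 20 days = Jun 3, 2017.
A crew is dispatched: Jun 3, 2017 − 17 days = May 17, 2017.
The outage is reported: May 17, 2017 − 9 weeks = Mar 15, 2017.

Wednesday, March 15, 2017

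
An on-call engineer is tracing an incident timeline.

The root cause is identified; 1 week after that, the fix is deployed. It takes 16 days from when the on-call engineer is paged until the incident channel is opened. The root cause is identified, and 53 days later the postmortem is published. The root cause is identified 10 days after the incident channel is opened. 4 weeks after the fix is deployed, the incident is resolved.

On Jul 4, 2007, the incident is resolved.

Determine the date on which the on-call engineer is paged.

The incident is resolved: Jul 4, 2007.
The fix is deployed: Jul 4, 2007 − 4 weeks = Jun 6, 2007.
The root cause is identified: Jun 6, 2007 − 1 week = May 30, 2007.
The incident channel is opened: May 30, 2007 − 10 days = May 20, 2007.
The on-call engineer is paged: May 20, 2007 − 16 days = May 4, 2007.

May 4, 2007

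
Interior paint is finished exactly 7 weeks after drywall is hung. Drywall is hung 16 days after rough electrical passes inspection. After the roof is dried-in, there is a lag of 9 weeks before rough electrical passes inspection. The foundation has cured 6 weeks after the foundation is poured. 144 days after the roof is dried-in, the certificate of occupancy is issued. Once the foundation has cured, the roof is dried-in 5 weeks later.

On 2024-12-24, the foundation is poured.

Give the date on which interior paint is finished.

The foundation is poured: Dec 24, 2024.
The foundation has cured: Dec 24, 2024 + 6 weeks = Feb 4, 2025.
The roof is dried-in: Feb 4, 2025 + 5 weeks = Mar 11, 2025.
Rough electrical passes inspection: Mar 11, 2025 + 9 weeks = May 13, 2025.
Drywall is hung: May 13, 2025 + 16 days = May 29, 2025.
Interior paint is finished: May 29, 2025 + 7 weeks = Jul 17, 2025.

2025-07-17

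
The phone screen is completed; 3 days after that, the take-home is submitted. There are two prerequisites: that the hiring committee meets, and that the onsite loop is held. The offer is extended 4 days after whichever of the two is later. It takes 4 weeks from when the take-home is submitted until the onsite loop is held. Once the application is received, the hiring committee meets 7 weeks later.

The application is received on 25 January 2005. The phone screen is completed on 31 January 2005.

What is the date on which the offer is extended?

19 March 2005

The application is received: Jan 25, 2005.
The hiring committee meets: Jan 25, 2005 + 7 weeks = Mar 15, 2005.
The phone screen is completed: Jan 31, 2005.
The take-home is submitted: Jan 31, 2005 + 3 days = Feb 3, 2005.
The onsite loop is held: Feb 3, 2005 + 4 weeks = Mar 3, 2005.
Both prerequisites met — the hiring committee meets (Mar 15, 2005), the onsite loop is held (Mar 3, 2005); the later is Mar 15, 2005.
The offer is extended: Mar 15, 2005 + 4 days = Mar 19, 2005.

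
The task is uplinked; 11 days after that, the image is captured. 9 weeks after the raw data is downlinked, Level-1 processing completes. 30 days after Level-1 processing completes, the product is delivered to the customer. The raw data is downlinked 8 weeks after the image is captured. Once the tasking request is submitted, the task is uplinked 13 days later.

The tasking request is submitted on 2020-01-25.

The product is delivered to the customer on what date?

The tasking request is submitted: Jan 25, 2020.
The task is uplinked: Jan 25, 2020 + 13 days = Feb 7, 2020.
The image is captured: Feb 7, 2020 + 11 days = Feb 18, 2020.
The raw data is downlinked: Feb 18, 2020 + 8 weeks = Apr 14, 2020.
Level-1 processing completes: Apr 14, 2020 + 9 weeks = Jun 16, 2020.
The product is delivered to the customer: Jun 16, 2020 + 30 days = Jul 16, 2020.

2020-07-16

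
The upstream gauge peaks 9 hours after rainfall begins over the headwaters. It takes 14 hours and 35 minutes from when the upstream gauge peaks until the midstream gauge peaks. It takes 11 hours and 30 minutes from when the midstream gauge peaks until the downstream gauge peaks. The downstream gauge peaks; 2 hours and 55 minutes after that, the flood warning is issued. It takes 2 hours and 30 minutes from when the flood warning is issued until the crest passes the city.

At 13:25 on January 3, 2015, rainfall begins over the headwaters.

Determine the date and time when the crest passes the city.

05:55 on January 5, 2015

Rainfall begins over the headwaters: 13:25 Jan 3, 2015.
The upstream gauge peaks: 13:25 Jan 3, 2015 + 9h = 22:25 Jan 3, 2015.
The midstream gauge peaks: 22:25 Jan 3, 2015 + 14h35m = 13:00 Jan 4, 2015.
The downstream gauge peaks: 13:00 Jan 4, 2015 + 11h30m = 00:30 Jan 5, 2015.
The flood warning is issued: 00:30 Jan 5, 2015 + 2h55m = 03:25 Jan 5, 2015.
The crest passes the city: 03:25 Jan 5, 2015 + 2h30m = 05:55 Jan 5, 2015.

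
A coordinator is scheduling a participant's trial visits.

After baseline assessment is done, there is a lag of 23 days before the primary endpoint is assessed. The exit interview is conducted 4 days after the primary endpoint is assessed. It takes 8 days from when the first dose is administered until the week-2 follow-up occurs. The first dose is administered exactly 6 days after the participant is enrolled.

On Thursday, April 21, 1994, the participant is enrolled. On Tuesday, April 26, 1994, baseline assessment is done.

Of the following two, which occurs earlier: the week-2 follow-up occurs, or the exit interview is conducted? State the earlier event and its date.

The week-2 follow-up occurs — Thursday, May 5, 1994

The participant is enrolled: Apr 21, 1994.
The first dose is administered: Apr 21, 1994 + 6 days = Apr 27, 1994.
The week-2 follow-up occurs: Apr 27, 1994 + 8 days = May 5, 1994.
Baseline assessment is done: Apr 26, 1994.
The primary endpoint is assessed: Apr 26, 1994 + 23 days = May 19, 1994.
The exit interview is conducted: May 19, 1994 + 4 days = May 23, 1994.
Comparing: the week-2 follow-up occurs on May 5, 1994 vs the exit interview is conducted on May 23, 1994. Earlier: the week-2 follow-up occurs.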